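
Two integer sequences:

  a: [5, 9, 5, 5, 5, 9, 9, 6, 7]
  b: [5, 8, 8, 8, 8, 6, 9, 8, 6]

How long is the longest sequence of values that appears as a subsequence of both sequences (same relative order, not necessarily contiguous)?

3

Let dp[i][j] be the LCS length of the first i values of a and the first j values of b. dp[i][j] = dp[i-1][j-1]+1 when the i-th and j-th values match, else max(dp[i-1][j], dp[i][j-1]).
    ·  5  8  8  8  8  6  9  8  6
 ·  0  0  0  0  0  0  0  0  0  0
 5  0  1  1  1  1  1  1  1  1  1
 9  0  1  1  1  1  1  1  2  2  2
 5  0  1  1  1  1  1  1  2  2  2
 5  0  1  1  1  1  1  1  2  2  2
 5  0  1  1  1  1  1  1  2  2  2
 9  0  1  1  1  1  1  1  2  2  2
 9  0  1  1  1  1  1  1  2  2  2
 6  0  1  1  1  1  1  2  2  2  3
 7  0  1  1  1  1  1  2  2  2  3
dp[9][9] = 3. One LCS (by backtracking along matches): 5, 9, 6.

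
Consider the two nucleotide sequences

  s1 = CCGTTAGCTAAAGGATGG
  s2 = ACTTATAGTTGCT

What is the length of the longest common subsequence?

Taking C at s1[2]=s2[2]; then T at s1[4]=s2[3]; then T at s1[5]=s2[4]; then A at s1[6]=s2[5]; then T at s1[9]=s2[6]; then A at s1[12]=s2[7]; then G at s1[13]=s2[8]; then G at s1[14]=s2[11]; then T at s1[16]=s2[13] gives a common subsequence of length 9. The LCS DP gives dp[18][13] = 9, so this is optimal.

9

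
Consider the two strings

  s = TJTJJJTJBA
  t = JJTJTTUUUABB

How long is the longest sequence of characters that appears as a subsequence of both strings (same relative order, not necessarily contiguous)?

One common subsequence of length 5: T [1,3], J [2,4], T [3,5], T [7,6], B [9,12]. The LCS DP gives dp[10][12] = 5, so this is optimal.

5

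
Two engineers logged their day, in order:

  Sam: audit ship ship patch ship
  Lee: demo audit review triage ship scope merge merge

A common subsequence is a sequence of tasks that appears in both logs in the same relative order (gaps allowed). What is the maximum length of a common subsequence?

One common subsequence of length 2: audit [1,2]; then ship [2,5]. Since dp[5][8] = 2, nothing longer is possible.

2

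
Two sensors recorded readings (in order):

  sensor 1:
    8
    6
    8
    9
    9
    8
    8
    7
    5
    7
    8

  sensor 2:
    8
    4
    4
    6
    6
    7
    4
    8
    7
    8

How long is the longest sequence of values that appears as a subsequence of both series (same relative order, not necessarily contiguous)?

5

Let dp[i][j] be the LCS length of the first i values of sensor 1 and the first j values of sensor 2. dp[i][j] = dp[i-1][j-1]+1 when the i-th and j-th values match, else max(dp[i-1][j], dp[i][j-1]).
    ·  8  4  4  6  6  7  4  8  7  8
 ·  0  0  0  0  0  0  0  0  0  0  0
 8  0  1  1  1  1  1  1  1  1  1  1
 6  0  1  1  1  2  2  2  2  2  2  2
 8  0  1  1  1  2  2  2  2  3  3  3
 9  0  1  1  1  2  2  2  2  3  3  3
 9  0  1  1  1  2  2  2  2  3  3  3
 8  0  1  1  1  2  2  2  2  3  3  4
 8  0  1  1  1  2  2  2  2  3  3  4
 7  0  1  1  1  2  2  3  3  3  4  4
 5  0  1  1  1  2  2  3  3  3  4  4
 7  0  1  1  1  2  2  3  3  3  4  4
 8  0  1  1  1  2  2  3  3  4  4  5
dp[11][10] = 5. One LCS (by backtracking along matches): 8, 6, 8, 7, 8.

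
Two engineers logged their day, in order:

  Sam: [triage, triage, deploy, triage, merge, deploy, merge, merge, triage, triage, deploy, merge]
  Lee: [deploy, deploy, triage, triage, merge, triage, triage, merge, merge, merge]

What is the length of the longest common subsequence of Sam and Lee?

6

Taking triage [1,4]; then triage [2,6]; then triage [4,7]; then merge [7,8]; then merge [8,9]; then merge [12,10] gives a common subsequence of length 6, and the DP table's final entry dp[12][10] is also 6, so no common subsequence is longer.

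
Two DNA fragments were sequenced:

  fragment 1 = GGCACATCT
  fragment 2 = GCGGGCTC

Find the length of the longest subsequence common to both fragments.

Taking G at fragment 1[1]=fragment 2[4] → G at fragment 1[2]=fragment 2[5] → C at fragment 1[5]=fragment 2[6] → T at fragment 1[7]=fragment 2[7] → C at fragment 1[8]=fragment 2[8] gives a common subsequence of length 5. Since dp[9][8] = 5, nothing longer is possible.

5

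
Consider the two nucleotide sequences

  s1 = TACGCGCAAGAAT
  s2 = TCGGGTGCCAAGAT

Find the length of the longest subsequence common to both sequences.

10

Match T at s1[1]=s2[1] → C at s1[3]=s2[2] → G at s1[4]=s2[7] → C at s1[5]=s2[8] → C at s1[7]=s2[9] → A at s1[8]=s2[10] → A at s1[9]=s2[11] → G at s1[10]=s2[12] → A at s1[12]=s2[13] → T at s1[13]=s2[14] — 10 bases in the same relative order in both. Since dp[13][14] = 10, nothing longer is possible.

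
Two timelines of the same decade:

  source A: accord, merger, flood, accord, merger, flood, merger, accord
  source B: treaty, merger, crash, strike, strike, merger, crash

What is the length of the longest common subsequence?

Pick merger at source A[2]=source B[2], merger at source A[5]=source B[6]; all 2 events appear in both, in order. Since dp[8][7] = 2, nothing longer is possible.

2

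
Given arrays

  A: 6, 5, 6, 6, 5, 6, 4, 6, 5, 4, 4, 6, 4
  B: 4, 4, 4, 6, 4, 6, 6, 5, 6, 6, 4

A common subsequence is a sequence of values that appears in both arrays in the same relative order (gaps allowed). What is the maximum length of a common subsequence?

Pick 6 at A[1]=B[4]; then 6 at A[3]=B[6]; then 6 at A[4]=B[7]; then 5 at A[5]=B[8]; then 6 at A[8]=B[9]; then 6 at A[12]=B[10]; then 4 at A[13]=B[11]; all 7 values appear in both, in order. dp[13][11] = 7 confirms this is the maximum.

7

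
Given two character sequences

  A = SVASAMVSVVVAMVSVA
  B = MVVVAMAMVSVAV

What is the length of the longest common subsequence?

10

Pick M [6,1], then V [7,2], then V [9,3], then V [10,4], then A [12,7], then M [13,8], then V [14,9], then S [15,10], then V [16,11], then A [17,12]; all 10 characters appear in both, in order, and the DP table's final entry dp[17][13] is also 10, so no common subsequence is longer.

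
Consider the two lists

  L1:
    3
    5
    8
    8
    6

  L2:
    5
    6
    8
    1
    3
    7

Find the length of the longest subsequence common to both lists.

2

Let dp[i][j] be the LCS length of the first i values of L1 and the first j values of L2. dp[i][j] = dp[i-1][j-1]+1 when the i-th and j-th values match, else max(dp[i-1][j], dp[i][j-1]).
    ·  5  6  8  1  3  7
 ·  0  0  0  0  0  0  0
 3  0  0  0  0  0  1  1
 5  0  1  1  1  1  1  1
 8  0  1  1  2  2  2  2
 8  0  1  1  2  2  2  2
 6  0  1  2  2  2  2  2
dp[5][6] = 2. One LCS (by backtracking along matches): 5, 8.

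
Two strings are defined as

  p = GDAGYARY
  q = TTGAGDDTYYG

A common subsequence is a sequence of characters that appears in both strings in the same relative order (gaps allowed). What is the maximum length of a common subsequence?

One common subsequence of length 5: G [1,3], then A [3,4], then G [4,5], then Y [5,9], then Y [8,10]. dp[8][11] = 5 confirms this is the maximum.

5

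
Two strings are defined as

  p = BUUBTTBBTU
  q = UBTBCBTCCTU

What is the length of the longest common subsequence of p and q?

7

Let dp[i][j] be the LCS length of the first i characters of p and the first j characters of q. dp[i][j] = dp[i-1][j-1]+1 when the i-th and j-th characters match, else max(dp[i-1][j], dp[i][j-1]).
    ·  U  B  T  B  C  B  T  C  C  T  U
 ·  0  0  0  0  0  0  0  0  0  0  0  0
 B  0  0  1  1  1  1  1  1  1  1  1  1
 U  0  1  1  1  1  1  1  1  1  1  1  2
 U  0  1  1  1  1  1  1  1  1  1  1  2
 B  0  1  2  2  2  2  2  2  2  2  2  2
 T  0  1  2  3  3  3  3  3  3  3  3  3
 T  0  1  2  3  3  3  3  4  4  4  4  4
 B  0  1  2  3  4  4  4  4  4  4  4  4
 B  0  1  2  3  4  4  5  5  5  5  5  5
 T  0  1  2  3  4  4  5  6  6  6  6  6
 U  0  1  2  3  4  4  5  6  6  6  6  7
dp[10][11] = 7. One LCS (by backtracking along matches): UBTBBTU.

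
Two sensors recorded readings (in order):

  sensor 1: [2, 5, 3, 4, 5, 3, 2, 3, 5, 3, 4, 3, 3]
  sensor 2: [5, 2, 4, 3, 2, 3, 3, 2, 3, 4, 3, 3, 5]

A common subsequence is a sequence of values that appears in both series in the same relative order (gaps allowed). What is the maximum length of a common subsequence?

One common subsequence of length 9: 2 [1,2], 4 [4,3], 3 [6,4], 2 [7,5], 3 [8,7], 3 [10,9], 4 [11,10], 3 [12,11], 3 [13,12]. The LCS DP gives dp[13][13] = 9, so this is optimal.

9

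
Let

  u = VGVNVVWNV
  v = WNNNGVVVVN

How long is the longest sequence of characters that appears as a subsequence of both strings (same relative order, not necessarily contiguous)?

5

Let dp[i][j] be the LCS length of the first i characters of u and the first j characters of v. dp[i][j] = dp[i-1][j-1]+1 when the i-th and j-th characters match, else max(dp[i-1][j], dp[i][j-1]).
    ·  W  N  N  N  G  V  V  V  V  N
 ·  0  0  0  0  0  0  0  0  0  0  0
 V  0  0  0  0  0  0  1  1  1  1  1
 G  0  0  0  0  0  1  1  1  1  1  1
 V  0  0  0  0  0  1  2  2  2  2  2
 N  0  0  1  1  1  1  2  2  2  2  3
 V  0  0  1  1  1  1  2  3  3  3  3
 V  0  0  1  1  1  1  2  3  4  4  4
 W  0  1  1  1  1  1  2  3  4  4  4
 N  0  1  2  2  2  2  2  3  4  4  5
 V  0  1  2  2  2  2  3  3  4  5  5
dp[9][10] = 5. One LCS (by backtracking along matches): VVVVN.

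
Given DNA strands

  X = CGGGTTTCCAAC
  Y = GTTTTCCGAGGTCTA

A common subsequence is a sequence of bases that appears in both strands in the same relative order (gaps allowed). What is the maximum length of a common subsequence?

Match G [2,1] → T [5,3] → T [6,4] → T [7,5] → C [8,6] → C [9,7] → A [10,9] → A [11,15] — 8 bases in the same relative order in both. The LCS DP gives dp[12][15] = 8, so this is optimal.

8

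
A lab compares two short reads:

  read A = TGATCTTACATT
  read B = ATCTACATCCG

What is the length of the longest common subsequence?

Let dp[i][j] be the LCS length of the first i bases of read A and the first j bases of read B. dp[i][j] = dp[i-1][j-1]+1 when the i-th and j-th bases match, else max(dp[i-1][j], dp[i][j-1]).
    ·  A  T  C  T  A  C  A  T  C  C  G
 ·  0  0  0  0  0  0  0  0  0  0  0  0
 T  0  0  1  1  1  1  1  1  1  1  1  1
 G  0  0  1  1  1  1  1  1  1  1  1  2
 A  0  1  1  1  1  2  2  2  2  2  2  2
 T  0  1  2  2  2  2  2  2  3  3  3  3
 C  0  1  2  3  3  3  3  3  3  4  4  4
 T  0  1  2  3  4  4  4  4  4  4  4  4
 T  0  1  2  3  4  4  4  4  5  5  5  5
 A  0  1  2  3  4  5  5  5  5  5  5  5
 C  0  1  2  3  4  5  6  6  6  6  6  6
 A  0  1  2  3  4  5  6  7  7  7  7  7
 T  0  1  2  3  4  5  6  7  8  8  8  8
 T  0  1  2  3  4  5  6  7  8  8  8  8
dp[12][11] = 8. One LCS (by backtracking along matches): ATCTACAT.

8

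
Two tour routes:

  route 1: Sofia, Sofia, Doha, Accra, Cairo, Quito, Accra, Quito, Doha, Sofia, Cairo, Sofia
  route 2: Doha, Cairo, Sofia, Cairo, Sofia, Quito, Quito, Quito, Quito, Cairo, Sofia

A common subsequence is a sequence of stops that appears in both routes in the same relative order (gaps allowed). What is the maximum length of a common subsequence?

6

One common subsequence of length 6: Sofia (route 1 #1, route 2 #3), Sofia (route 1 #2, route 2 #5), Quito (route 1 #6, route 2 #8), Quito (route 1 #8, route 2 #9), Cairo (route 1 #11, route 2 #10), Sofia (route 1 #12, route 2 #11). The LCS DP gives dp[12][11] = 6, so this is optimal.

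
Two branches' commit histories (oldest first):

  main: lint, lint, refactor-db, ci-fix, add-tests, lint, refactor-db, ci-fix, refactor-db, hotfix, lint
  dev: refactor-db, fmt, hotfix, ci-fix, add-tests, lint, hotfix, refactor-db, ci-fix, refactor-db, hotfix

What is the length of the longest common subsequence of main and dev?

One common subsequence of length 8: refactor-db (main #3, dev #1), then ci-fix (main #4, dev #4), then add-tests (main #5, dev #5), then lint (main #6, dev #6), then refactor-db (main #7, dev #8), then ci-fix (main #8, dev #9), then refactor-db (main #9, dev #10), then hotfix (main #10, dev #11). The LCS DP gives dp[11][11] = 8, so this is optimal.

8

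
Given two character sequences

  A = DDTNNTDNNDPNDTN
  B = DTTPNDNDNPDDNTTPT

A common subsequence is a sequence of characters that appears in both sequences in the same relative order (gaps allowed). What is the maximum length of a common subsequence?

Pick D [1,1], then T [3,3], then N [4,5], then N [5,7], then D [7,8], then N [8,9], then N [9,13], then P [11,16], then T [14,17]; all 9 characters appear in both, in order. Since dp[15][17] = 9, nothing longer is possible.

9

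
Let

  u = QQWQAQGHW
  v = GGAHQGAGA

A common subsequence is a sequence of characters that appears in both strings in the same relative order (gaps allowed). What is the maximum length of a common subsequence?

3

Let dp[i][j] be the LCS length of the first i characters of u and the first j characters of v. dp[i][j] = dp[i-1][j-1]+1 when the i-th and j-th characters match, else max(dp[i-1][j], dp[i][j-1]).
    ·  G  G  A  H  Q  G  A  G  A
 ·  0  0  0  0  0  0  0  0  0  0
 Q  0  0  0  0  0  1  1  1  1  1
 Q  0  0  0  0  0  1  1  1  1  1
 W  0  0  0  0  0  1  1  1  1  1
 Q  0  0  0  0  0  1  1  1  1  1
 A  0  0  0  1  1  1  1  2  2  2
 Q  0  0  0  1  1  2  2  2  2  2
 G  0  1  1  1  1  2  3  3  3  3
 H  0  1  1  1  2  2  3  3  3  3
 W  0  1  1  1  2  2  3  3  3  3
dp[9][9] = 3. One LCS (by backtracking along matches): QAG.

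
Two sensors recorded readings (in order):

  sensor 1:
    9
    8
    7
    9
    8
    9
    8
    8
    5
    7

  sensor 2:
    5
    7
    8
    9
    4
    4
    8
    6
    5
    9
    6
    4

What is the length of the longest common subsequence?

One common subsequence of length 5: 7 at sensor 1[3]=sensor 2[2] → 8 at sensor 1[5]=sensor 2[3] → 9 at sensor 1[6]=sensor 2[4] → 8 at sensor 1[7]=sensor 2[7] → 5 at sensor 1[9]=sensor 2[9], and the DP table's final entry dp[10][12] is also 5, so no common subsequence is longer.

5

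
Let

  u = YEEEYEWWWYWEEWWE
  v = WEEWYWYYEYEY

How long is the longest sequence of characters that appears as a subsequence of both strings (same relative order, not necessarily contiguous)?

Pick E [2,2]; then E [3,3]; then Y [5,5]; then W [7,6]; then Y [10,8]; then E [12,9]; then E [13,11]; all 7 characters appear in both, in order. dp[16][12] = 7 confirms this is the maximum.

7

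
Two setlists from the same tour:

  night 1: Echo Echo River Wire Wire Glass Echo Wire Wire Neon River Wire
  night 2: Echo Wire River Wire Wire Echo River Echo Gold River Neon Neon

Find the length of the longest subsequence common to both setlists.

6

Taking Echo [1,1]; then River [3,3]; then Wire [4,4]; then Wire [5,5]; then Echo [7,8]; then Neon [10,12] gives a common subsequence of length 6. Since dp[12][12] = 6, nothing longer is possible.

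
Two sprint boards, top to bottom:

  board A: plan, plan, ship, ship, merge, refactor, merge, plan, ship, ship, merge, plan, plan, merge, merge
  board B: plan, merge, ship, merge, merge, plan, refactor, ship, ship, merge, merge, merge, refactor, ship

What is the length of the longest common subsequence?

Pick plan at board A[1]=board B[1], ship at board A[4]=board B[3], merge at board A[5]=board B[4], merge at board A[7]=board B[5], plan at board A[8]=board B[6], ship at board A[9]=board B[8], ship at board A[10]=board B[9], merge at board A[11]=board B[10], merge at board A[14]=board B[11], merge at board A[15]=board B[12]; all 10 tasks appear in both, in order. dp[15][14] = 10 confirms this is the maximum.

10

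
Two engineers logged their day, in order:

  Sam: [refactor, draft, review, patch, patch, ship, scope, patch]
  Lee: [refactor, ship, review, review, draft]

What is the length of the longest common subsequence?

Taking refactor (Sam #1, Lee #1) → draft (Sam #2, Lee #5) gives a common subsequence of length 2. dp[8][5] = 2 confirms this is the maximum.

2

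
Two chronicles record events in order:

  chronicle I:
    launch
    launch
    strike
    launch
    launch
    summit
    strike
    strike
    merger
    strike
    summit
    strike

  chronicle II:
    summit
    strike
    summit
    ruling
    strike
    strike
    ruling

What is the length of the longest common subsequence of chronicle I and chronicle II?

Taking strike (chronicle I #3, chronicle II #2) → summit (chronicle I #6, chronicle II #3) → strike (chronicle I #7, chronicle II #5) → strike (chronicle I #8, chronicle II #6) gives a common subsequence of length 4. dp[12][7] = 4 confirms this is the maximum.

4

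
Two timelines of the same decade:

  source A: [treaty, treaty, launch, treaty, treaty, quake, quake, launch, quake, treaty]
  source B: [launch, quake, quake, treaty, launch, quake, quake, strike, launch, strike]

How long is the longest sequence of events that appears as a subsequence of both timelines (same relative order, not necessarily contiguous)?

5

One common subsequence of length 5: treaty (source A #2, source B #4) → launch (source A #3, source B #5) → quake (source A #6, source B #6) → quake (source A #7, source B #7) → launch (source A #8, source B #9), and the DP table's final entry dp[10][10] is also 5, so no common subsequence is longer.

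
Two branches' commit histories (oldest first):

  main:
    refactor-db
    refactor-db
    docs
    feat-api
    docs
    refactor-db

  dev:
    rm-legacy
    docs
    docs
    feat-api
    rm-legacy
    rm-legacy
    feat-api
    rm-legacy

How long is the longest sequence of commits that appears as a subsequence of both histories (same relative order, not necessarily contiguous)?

2

One common subsequence of length 2: docs [3,3] → feat-api [4,7]. dp[6][8] = 2 confirms this is the maximum.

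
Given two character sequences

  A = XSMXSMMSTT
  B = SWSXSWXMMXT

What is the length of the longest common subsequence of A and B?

Match X (A #1, B #4), then S (A #2, B #5), then X (A #4, B #7), then M (A #6, B #8), then M (A #7, B #9), then T (A #10, B #11) — 6 characters in the same relative order in both, and the DP table's final entry dp[10][11] is also 6, so no common subsequence is longer.

6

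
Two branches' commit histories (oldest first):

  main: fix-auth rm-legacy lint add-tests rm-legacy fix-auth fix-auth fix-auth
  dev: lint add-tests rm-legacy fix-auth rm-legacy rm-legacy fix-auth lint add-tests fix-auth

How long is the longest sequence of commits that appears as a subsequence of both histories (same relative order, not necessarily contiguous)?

6

Taking lint at main[3]=dev[1]; then add-tests at main[4]=dev[2]; then rm-legacy at main[5]=dev[3]; then fix-auth at main[6]=dev[4]; then fix-auth at main[7]=dev[7]; then fix-auth at main[8]=dev[10] gives a common subsequence of length 6. The LCS DP gives dp[8][10] = 6, so this is optimal.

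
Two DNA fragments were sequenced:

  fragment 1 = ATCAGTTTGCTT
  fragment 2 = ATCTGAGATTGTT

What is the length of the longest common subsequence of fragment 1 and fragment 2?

Taking A at fragment 1[1]=fragment 2[1], then T at fragment 1[2]=fragment 2[2], then C at fragment 1[3]=fragment 2[3], then A at fragment 1[4]=fragment 2[6], then G at fragment 1[5]=fragment 2[7], then T at fragment 1[7]=fragment 2[9], then T at fragment 1[8]=fragment 2[10], then G at fragment 1[9]=fragment 2[11], then T at fragment 1[11]=fragment 2[12], then T at fragment 1[12]=fragment 2[13] gives a common subsequence of length 10, and the DP table's final entry dp[12][13] is also 10, so no common subsequence is longer.

10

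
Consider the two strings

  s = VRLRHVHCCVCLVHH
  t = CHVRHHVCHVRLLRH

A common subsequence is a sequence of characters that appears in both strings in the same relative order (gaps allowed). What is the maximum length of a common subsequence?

8

Pick V [1,3], R [2,4], H [5,6], V [6,7], H [7,9], V [10,10], L [12,13], H [15,15]; all 8 characters appear in both, in order. Since dp[15][15] = 8, nothing longer is possible.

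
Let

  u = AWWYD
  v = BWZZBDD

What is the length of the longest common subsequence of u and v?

One common subsequence of length 2: W at u[2]=v[2]; then D at u[5]=v[7], and the DP table's final entry dp[5][7] is also 2, so no common subsequence is longer.

2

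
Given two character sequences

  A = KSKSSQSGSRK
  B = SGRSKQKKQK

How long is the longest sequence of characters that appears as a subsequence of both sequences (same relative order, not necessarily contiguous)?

4

Let dp[i][j] be the LCS length of the first i characters of A and the first j characters of B. dp[i][j] = dp[i-1][j-1]+1 when the i-th and j-th characters match, else max(dp[i-1][j], dp[i][j-1]).
    ·  S  G  R  S  K  Q  K  K  Q  K
 ·  0  0  0  0  0  0  0  0  0  0  0
 K  0  0  0  0  0  1  1  1  1  1  1
 S  0  1  1  1  1  1  1  1  1  1  1
 K  0  1  1  1  1  2  2  2  2  2  2
 S  0  1  1  1  2  2  2  2  2  2  2
 S  0  1  1  1  2  2  2  2  2  2  2
 Q  0  1  1  1  2  2  3  3  3  3  3
 S  0  1  1  1  2  2  3  3  3  3  3
 G  0  1  2  2  2  2  3  3  3  3  3
 S  0  1  2  2  3  3  3  3  3  3  3
 R  0  1  2  3  3  3  3  3  3  3  3
 K  0  1  2  3  3  4  4  4  4  4  4
dp[11][10] = 4. One LCS (by backtracking along matches): KKQK.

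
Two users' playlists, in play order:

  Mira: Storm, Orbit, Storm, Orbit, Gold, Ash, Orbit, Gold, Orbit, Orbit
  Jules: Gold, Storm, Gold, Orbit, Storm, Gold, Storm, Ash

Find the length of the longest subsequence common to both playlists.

5

One common subsequence of length 5: Storm [1,2]; then Orbit [2,4]; then Storm [3,5]; then Gold [5,6]; then Ash [6,8]. Since dp[10][8] = 5, nothing longer is possible.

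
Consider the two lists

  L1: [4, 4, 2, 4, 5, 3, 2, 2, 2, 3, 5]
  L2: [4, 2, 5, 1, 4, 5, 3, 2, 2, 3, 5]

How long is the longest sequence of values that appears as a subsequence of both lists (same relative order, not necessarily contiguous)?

Match 4 at L1[2]=L2[1] → 2 at L1[3]=L2[2] → 4 at L1[4]=L2[5] → 5 at L1[5]=L2[6] → 3 at L1[6]=L2[7] → 2 at L1[8]=L2[8] → 2 at L1[9]=L2[9] → 3 at L1[10]=L2[10] → 5 at L1[11]=L2[11] — 9 values in the same relative order in both, and the DP table's final entry dp[11][11] is also 9, so no common subsequence is longer.

9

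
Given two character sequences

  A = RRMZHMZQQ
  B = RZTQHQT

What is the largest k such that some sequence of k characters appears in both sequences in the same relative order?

Let dp[i][j] be the LCS length of the first i characters of A and the first j characters of B. dp[i][j] = dp[i-1][j-1]+1 when the i-th and j-th characters match, else max(dp[i-1][j], dp[i][j-1]).
    ·  R  Z  T  Q  H  Q  T
 ·  0  0  0  0  0  0  0  0
 R  0  1  1  1  1  1  1  1
 R  0  1  1  1  1  1  1  1
 M  0  1  1  1  1  1  1  1
 Z  0  1  2  2  2  2  2  2
 H  0  1  2  2  2  3  3  3
 M  0  1  2  2  2  3  3  3
 Z  0  1  2  2  2  3  3  3
 Q  0  1  2  2  3  3  4  4
 Q  0  1  2  2  3  3  4  4
dp[9][7] = 4. One LCS (by backtracking along matches): RZHQ.

4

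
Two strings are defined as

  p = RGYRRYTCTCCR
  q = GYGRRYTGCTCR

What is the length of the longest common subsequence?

Match G [2,1], Y [3,2], R [4,4], R [5,5], Y [6,6], T [7,7], C [8,9], T [9,10], C [11,11], R [12,12] — 10 characters in the same relative order in both. The LCS DP gives dp[12][12] = 10, so this is optimal.

10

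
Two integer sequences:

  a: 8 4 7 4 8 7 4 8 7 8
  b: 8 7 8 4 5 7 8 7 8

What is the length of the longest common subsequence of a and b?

7

One common subsequence of length 7: 8 (a #1, b #1) → 7 (a #3, b #2) → 4 (a #4, b #4) → 7 (a #6, b #6) → 8 (a #8, b #7) → 7 (a #9, b #8) → 8 (a #10, b #9). dp[10][9] = 7 confirms this is the maximum.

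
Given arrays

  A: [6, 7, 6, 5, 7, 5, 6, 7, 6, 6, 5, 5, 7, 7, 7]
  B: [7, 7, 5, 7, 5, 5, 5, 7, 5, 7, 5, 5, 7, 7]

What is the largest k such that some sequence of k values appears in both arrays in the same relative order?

9

Taking 7 (A #2, B #4), 5 (A #4, B #7), 7 (A #5, B #8), 5 (A #6, B #9), 7 (A #8, B #10), 5 (A #11, B #11), 5 (A #12, B #12), 7 (A #14, B #13), 7 (A #15, B #14) gives a common subsequence of length 9. dp[15][14] = 9 confirms this is the maximum.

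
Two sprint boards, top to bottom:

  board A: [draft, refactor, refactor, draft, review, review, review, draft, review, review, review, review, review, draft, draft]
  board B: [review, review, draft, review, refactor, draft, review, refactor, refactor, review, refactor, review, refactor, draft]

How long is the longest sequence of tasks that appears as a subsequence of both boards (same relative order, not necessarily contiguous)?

8

Pick review at board A[5]=board B[1]; then review at board A[6]=board B[2]; then review at board A[7]=board B[4]; then draft at board A[8]=board B[6]; then review at board A[9]=board B[7]; then review at board A[10]=board B[10]; then review at board A[11]=board B[12]; then draft at board A[15]=board B[14]; all 8 tasks appear in both, in order. dp[15][14] = 8 confirms this is the maximum.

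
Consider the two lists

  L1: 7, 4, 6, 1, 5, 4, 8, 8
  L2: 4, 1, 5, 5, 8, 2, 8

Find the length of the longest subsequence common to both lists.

5

Let dp[i][j] be the LCS length of the first i values of L1 and the first j values of L2. dp[i][j] = dp[i-1][j-1]+1 when the i-th and j-th values match, else max(dp[i-1][j], dp[i][j-1]).
    ·  4  1  5  5  8  2  8
 ·  0  0  0  0  0  0  0  0
 7  0  0  0  0  0  0  0  0
 4  0  1  1  1  1  1  1  1
 6  0  1  1  1  1  1  1  1
 1  0  1  2  2  2  2  2  2
 5  0  1  2  3  3  3  3  3
 4  0  1  2  3  3  3  3  3
 8  0  1  2  3  3  4  4  4
 8  0  1  2  3  3  4  4  5
dp[8][7] = 5. One LCS (by backtracking along matches): 4, 1, 5, 8, 8.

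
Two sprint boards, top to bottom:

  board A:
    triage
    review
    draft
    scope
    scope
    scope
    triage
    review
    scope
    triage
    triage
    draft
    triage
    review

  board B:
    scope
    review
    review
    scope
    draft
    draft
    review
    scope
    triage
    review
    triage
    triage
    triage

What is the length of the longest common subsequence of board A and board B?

8

Match review (board A #2, board B #3), then draft (board A #3, board B #6), then scope (board A #6, board B #8), then triage (board A #7, board B #9), then review (board A #8, board B #10), then triage (board A #10, board B #11), then triage (board A #11, board B #12), then triage (board A #13, board B #13) — 8 tasks in the same relative order in both. dp[14][13] = 8 confirms this is the maximum.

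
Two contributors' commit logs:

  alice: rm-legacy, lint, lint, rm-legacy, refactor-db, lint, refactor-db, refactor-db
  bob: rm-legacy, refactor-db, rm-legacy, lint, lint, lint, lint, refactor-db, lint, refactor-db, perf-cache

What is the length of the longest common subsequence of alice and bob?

Pick rm-legacy (alice #1, bob #3), then lint (alice #2, bob #6), then lint (alice #3, bob #7), then refactor-db (alice #5, bob #8), then lint (alice #6, bob #9), then refactor-db (alice #7, bob #10); all 6 commits appear in both, in order. dp[8][11] = 6 confirms this is the maximum.

6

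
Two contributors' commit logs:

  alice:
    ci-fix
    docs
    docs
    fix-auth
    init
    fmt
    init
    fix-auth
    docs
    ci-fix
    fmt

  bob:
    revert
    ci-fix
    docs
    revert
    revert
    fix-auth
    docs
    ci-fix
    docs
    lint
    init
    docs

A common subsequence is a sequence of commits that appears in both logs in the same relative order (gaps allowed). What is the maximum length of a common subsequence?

Match ci-fix (alice #1, bob #2), docs (alice #2, bob #7), docs (alice #3, bob #9), init (alice #7, bob #11), docs (alice #9, bob #12) — 5 commits in the same relative order in both. Since dp[11][12] = 5, nothing longer is possible.

5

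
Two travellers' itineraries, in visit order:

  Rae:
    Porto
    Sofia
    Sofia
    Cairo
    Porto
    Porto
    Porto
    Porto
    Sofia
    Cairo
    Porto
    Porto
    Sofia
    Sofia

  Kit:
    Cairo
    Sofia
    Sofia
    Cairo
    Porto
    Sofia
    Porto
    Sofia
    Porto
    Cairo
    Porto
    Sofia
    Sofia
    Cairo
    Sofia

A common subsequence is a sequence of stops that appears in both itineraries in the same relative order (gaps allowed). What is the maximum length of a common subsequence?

10

Match Sofia (Rae #2, Kit #2); then Sofia (Rae #3, Kit #3); then Cairo (Rae #4, Kit #4); then Porto (Rae #5, Kit #5); then Porto (Rae #6, Kit #7); then Porto (Rae #7, Kit #9); then Porto (Rae #8, Kit #11); then Sofia (Rae #9, Kit #13); then Cairo (Rae #10, Kit #14); then Sofia (Rae #14, Kit #15) — 10 stops in the same relative order in both. The LCS DP gives dp[14][15] = 10, so this is optimal.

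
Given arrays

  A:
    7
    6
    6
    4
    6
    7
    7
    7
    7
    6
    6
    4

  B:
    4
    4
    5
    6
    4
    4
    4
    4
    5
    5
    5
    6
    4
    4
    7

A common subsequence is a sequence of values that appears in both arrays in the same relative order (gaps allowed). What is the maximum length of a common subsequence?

One common subsequence of length 4: 6 (A #2, B #4) → 6 (A #3, B #12) → 4 (A #4, B #14) → 7 (A #9, B #15). dp[12][15] = 4 confirms this is the maximum.

4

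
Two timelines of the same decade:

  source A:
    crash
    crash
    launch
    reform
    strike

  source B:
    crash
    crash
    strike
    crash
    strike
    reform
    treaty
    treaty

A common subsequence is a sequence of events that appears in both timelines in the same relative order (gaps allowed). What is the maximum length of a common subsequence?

Pick crash (source A #1, source B #2) → crash (source A #2, source B #4) → reform (source A #4, source B #6); all 3 events appear in both, in order. The LCS DP gives dp[5][8] = 3, so this is optimal.

3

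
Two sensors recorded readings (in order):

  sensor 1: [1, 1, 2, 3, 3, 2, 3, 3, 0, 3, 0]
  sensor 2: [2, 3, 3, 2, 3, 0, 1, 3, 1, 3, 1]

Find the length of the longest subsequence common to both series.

7

Pick 2 [3,1], then 3 [4,2], then 3 [5,3], then 2 [6,4], then 3 [7,5], then 3 [8,8], then 3 [10,10]; all 7 values appear in both, in order. The LCS DP gives dp[11][11] = 7, so this is optimal.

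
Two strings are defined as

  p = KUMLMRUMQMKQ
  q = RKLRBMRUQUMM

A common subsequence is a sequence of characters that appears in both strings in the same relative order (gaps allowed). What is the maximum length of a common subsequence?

7

One common subsequence of length 7: K (p #1, q #2) → L (p #4, q #3) → M (p #5, q #6) → R (p #6, q #7) → U (p #7, q #10) → M (p #8, q #11) → M (p #10, q #12). dp[12][12] = 7 confirms this is the maximum.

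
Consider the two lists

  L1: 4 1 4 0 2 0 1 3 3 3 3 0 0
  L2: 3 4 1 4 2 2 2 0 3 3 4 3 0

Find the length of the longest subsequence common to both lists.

9

Taking 4 [1,2] → 1 [2,3] → 4 [3,4] → 2 [5,7] → 0 [6,8] → 3 [8,9] → 3 [9,10] → 3 [11,12] → 0 [13,13] gives a common subsequence of length 9. dp[13][13] = 9 confirms this is the maximum.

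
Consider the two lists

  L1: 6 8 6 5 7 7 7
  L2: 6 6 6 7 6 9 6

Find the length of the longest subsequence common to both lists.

Taking 6 at L1[1]=L2[2], then 6 at L1[3]=L2[3], then 7 at L1[5]=L2[4] gives a common subsequence of length 3. dp[7][7] = 3 confirms this is the maximum.

3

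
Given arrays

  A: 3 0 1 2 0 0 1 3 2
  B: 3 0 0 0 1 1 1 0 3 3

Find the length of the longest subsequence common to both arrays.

6

Taking 3 at A[1]=B[1] → 0 at A[2]=B[2] → 0 at A[5]=B[3] → 0 at A[6]=B[4] → 1 at A[7]=B[7] → 3 at A[8]=B[10] gives a common subsequence of length 6. Since dp[9][10] = 6, nothing longer is possible.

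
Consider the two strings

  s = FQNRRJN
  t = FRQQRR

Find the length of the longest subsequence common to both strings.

Match F (s #1, t #1), then Q (s #2, t #4), then R (s #4, t #5), then R (s #5, t #6) — 4 characters in the same relative order in both, and the DP table's final entry dp[7][6] is also 4, so no common subsequence is longer.

4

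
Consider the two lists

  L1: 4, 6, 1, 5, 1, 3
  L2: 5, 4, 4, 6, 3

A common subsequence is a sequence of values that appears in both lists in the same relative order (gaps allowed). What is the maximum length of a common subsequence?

Pick 4 (L1 #1, L2 #3), then 6 (L1 #2, L2 #4), then 3 (L1 #6, L2 #5); all 3 values appear in both, in order, and the DP table's final entry dp[6][5] is also 3, so no common subsequence is longer.

3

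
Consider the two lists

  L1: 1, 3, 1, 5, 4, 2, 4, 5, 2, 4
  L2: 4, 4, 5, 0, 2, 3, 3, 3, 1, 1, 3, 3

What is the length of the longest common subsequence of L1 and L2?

One common subsequence of length 4: 4 at L1[5]=L2[1], 4 at L1[7]=L2[2], 5 at L1[8]=L2[3], 2 at L1[9]=L2[5]. The LCS DP gives dp[10][12] = 4, so this is optimal.

4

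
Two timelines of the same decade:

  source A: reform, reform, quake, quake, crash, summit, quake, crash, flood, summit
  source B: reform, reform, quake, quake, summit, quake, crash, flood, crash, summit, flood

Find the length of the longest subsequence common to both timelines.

9

Pick reform [1,1] → reform [2,2] → quake [3,3] → quake [4,4] → summit [6,5] → quake [7,6] → crash [8,7] → flood [9,8] → summit [10,10]; all 9 events appear in both, in order. Since dp[10][11] = 9, nothing longer is possible.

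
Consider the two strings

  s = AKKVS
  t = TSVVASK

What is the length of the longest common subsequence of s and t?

One common subsequence of length 2: A at s[1]=t[5] → K at s[3]=t[7]. The LCS DP gives dp[5][7] = 2, so this is optimal.

2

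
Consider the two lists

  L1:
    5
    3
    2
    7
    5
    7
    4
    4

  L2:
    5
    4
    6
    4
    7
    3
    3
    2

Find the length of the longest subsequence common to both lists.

3

Let dp[i][j] be the LCS length of the first i values of L1 and the first j values of L2. dp[i][j] = dp[i-1][j-1]+1 when the i-th and j-th values match, else max(dp[i-1][j], dp[i][j-1]).
    ·  5  4  6  4  7  3  3  2
 ·  0  0  0  0  0  0  0  0  0
 5  0  1  1  1  1  1  1  1  1
 3  0  1  1  1  1  1  2  2  2
 2  0  1  1  1  1  1  2  2  3
 7  0  1  1  1  1  2  2  2  3
 5  0  1  1  1  1  2  2  2  3
 7  0  1  1  1  1  2  2  2  3
 4  0  1  2  2  2  2  2  2  3
 4  0  1  2  2  3  3  3  3  3
dp[8][8] = 3. One LCS (by backtracking along matches): 5, 3, 2.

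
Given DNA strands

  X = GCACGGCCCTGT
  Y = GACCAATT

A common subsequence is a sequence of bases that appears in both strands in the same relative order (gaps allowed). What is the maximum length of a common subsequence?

Let dp[i][j] be the LCS length of the first i bases of X and the first j bases of Y. dp[i][j] = dp[i-1][j-1]+1 when the i-th and j-th bases match, else max(dp[i-1][j], dp[i][j-1]).
    ·  G  A  C  C  A  A  T  T
 ·  0  0  0  0  0  0  0  0  0
 G  0  1  1  1  1  1  1  1  1
 C  0  1  1  2  2  2  2  2  2
 A  0  1  2  2  2  3  3  3  3
 C  0  1  2  3  3  3  3  3  3
 G  0  1  2  3  3  3  3  3  3
 G  0  1  2  3  3  3  3  3  3
 C  0  1  2  3  4  4  4  4  4
 C  0  1  2  3  4  4  4  4  4
 C  0  1  2  3  4  4  4  4  4
 T  0  1  2  3  4  4  4  5  5
 G  0  1  2  3  4  4  4  5  5
 T  0  1  2  3  4  4  4  5  6
dp[12][8] = 6. One LCS (by backtracking along matches): GACCTT.

6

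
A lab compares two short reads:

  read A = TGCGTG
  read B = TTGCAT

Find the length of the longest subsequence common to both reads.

Taking T (read A #1, read B #2), then G (read A #2, read B #3), then C (read A #3, read B #4), then T (read A #5, read B #6) gives a common subsequence of length 4. The LCS DP gives dp[6][6] = 4, so this is optimal.

4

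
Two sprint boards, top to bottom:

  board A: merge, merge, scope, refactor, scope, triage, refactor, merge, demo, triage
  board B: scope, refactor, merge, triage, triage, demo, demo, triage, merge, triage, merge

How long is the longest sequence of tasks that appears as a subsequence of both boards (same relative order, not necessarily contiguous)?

Match scope [3,1] → refactor [4,2] → triage [6,8] → merge [8,9] → triage [10,10] — 5 tasks in the same relative order in both. The LCS DP gives dp[10][11] = 5, so this is optimal.

5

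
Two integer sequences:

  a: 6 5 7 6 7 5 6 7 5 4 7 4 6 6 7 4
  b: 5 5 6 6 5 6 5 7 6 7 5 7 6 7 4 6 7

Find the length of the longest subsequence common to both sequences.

Taking 6 [1,6], 5 [2,7], 7 [3,8], 6 [4,9], 7 [5,10], 5 [6,11], 6 [7,13], 7 [11,14], 4 [12,15], 6 [14,16], 7 [15,17] gives a common subsequence of length 11. Since dp[16][17] = 11, nothing longer is possible.

11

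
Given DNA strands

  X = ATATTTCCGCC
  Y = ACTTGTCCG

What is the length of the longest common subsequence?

Let dp[i][j] be the LCS length of the first i bases of X and the first j bases of Y. dp[i][j] = dp[i-1][j-1]+1 when the i-th and j-th bases match, else max(dp[i-1][j], dp[i][j-1]).
    ·  A  C  T  T  G  T  C  C  G
 ·  0  0  0  0  0  0  0  0  0  0
 A  0  1  1  1  1  1  1  1  1  1
 T  0  1  1  2  2  2  2  2  2  2
 A  0  1  1  2  2  2  2  2  2  2
 T  0  1  1  2  3  3  3  3  3  3
 T  0  1  1  2  3  3  4  4  4  4
 T  0  1  1  2  3  3  4  4  4  4
 C  0  1  2  2  3  3  4  5  5  5
 C  0  1  2  2  3  3  4  5  6  6
 G  0  1  2  2  3  4  4  5  6  7
 C  0  1  2  2  3  4  4  5  6  7
 C  0  1  2  2  3  4  4  5  6  7
dp[11][9] = 7. One LCS (by backtracking along matches): ATTTCCG.

7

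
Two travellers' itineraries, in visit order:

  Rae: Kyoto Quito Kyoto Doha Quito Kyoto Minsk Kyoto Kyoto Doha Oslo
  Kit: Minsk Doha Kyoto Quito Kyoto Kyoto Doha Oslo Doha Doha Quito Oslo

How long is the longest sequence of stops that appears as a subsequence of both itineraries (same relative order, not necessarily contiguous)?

Taking Kyoto (Rae #1, Kit #3), Quito (Rae #2, Kit #4), Kyoto (Rae #3, Kit #6), Doha (Rae #4, Kit #10), Quito (Rae #5, Kit #11), Oslo (Rae #11, Kit #12) gives a common subsequence of length 6. Since dp[11][12] = 6, nothing longer is possible.

6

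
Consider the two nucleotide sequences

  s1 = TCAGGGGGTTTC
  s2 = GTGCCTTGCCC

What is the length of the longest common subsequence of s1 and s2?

5

Taking T at s1[1]=s2[2]; then C at s1[2]=s2[5]; then T at s1[9]=s2[6]; then T at s1[10]=s2[7]; then C at s1[12]=s2[11] gives a common subsequence of length 5. Since dp[12][11] = 5, nothing longer is possible.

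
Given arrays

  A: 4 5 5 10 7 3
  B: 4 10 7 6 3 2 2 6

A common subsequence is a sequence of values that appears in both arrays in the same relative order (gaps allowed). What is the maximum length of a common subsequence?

4

Let dp[i][j] be the LCS length of the first i values of A and the first j values of B. dp[i][j] = dp[i-1][j-1]+1 when the i-th and j-th values match, else max(dp[i-1][j], dp[i][j-1]).
    ·  4 10  7  6  3  2  2  6
 ·  0  0  0  0  0  0  0  0  0
 4  0  1  1  1  1  1  1  1  1
 5  0  1  1  1  1  1  1  1  1
 5  0  1  1  1  1  1  1  1  1
10  0  1  2  2  2  2  2  2  2
 7  0  1  2  3  3  3  3  3  3
 3  0  1  2  3  3  4  4  4  4
dp[6][8] = 4. One LCS (by backtracking along matches): 4, 10, 7, 3.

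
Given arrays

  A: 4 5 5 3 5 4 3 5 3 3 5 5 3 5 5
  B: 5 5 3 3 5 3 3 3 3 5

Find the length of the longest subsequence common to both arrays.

9

Let dp[i][j] be the LCS length of the first i values of A and the first j values of B. dp[i][j] = dp[i-1][j-1]+1 when the i-th and j-th values match, else max(dp[i-1][j], dp[i][j-1]).
    ·  5  5  3  3  5  3  3  3  3  5
 ·  0  0  0  0  0  0  0  0  0  0  0
 4  0  0  0  0  0  0  0  0  0  0  0
 5  0  1  1  1  1  1  1  1  1  1  1
 5  0  1  2  2  2  2  2  2  2  2  2
 3  0  1  2  3  3  3  3  3  3  3  3
 5  0  1  2  3  3  4  4  4  4  4  4
 4  0  1  2  3  3  4  4  4  4  4  4
 3  0  1  2  3  4  4  5  5  5  5  5
 5  0  1  2  3  4  5  5  5  5  5  6
 3  0  1  2  3  4  5  6  6  6  6  6
 3  0  1  2  3  4  5  6  7  7  7  7
 5  0  1  2  3  4  5  6  7  7  7  8
 5  0  1  2  3  4  5  6  7  7  7  8
 3  0  1  2  3  4  5  6  7  8  8  8
 5  0  1  2  3  4  5  6  7  8  8  9
 5  0  1  2  3  4  5  6  7  8  8  9
dp[15][10] = 9. One LCS (by backtracking along matches): 5, 5, 3, 5, 3, 3, 3, 3, 5.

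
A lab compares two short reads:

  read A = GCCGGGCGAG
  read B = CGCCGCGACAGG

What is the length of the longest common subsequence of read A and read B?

Let dp[i][j] be the LCS length of the first i bases of read A and the first j bases of read B. dp[i][j] = dp[i-1][j-1]+1 when the i-th and j-th bases match, else max(dp[i-1][j], dp[i][j-1]).
    ·  C  G  C  C  G  C  G  A  C  A  G  G
 ·  0  0  0  0  0  0  0  0  0  0  0  0  0
 G  0  0  1  1  1  1  1  1  1  1  1  1  1
 C  0  1  1  2  2  2  2  2  2  2  2  2  2
 C  0  1  1  2  3  3  3  3  3  3  3  3  3
 G  0  1  2  2  3  4  4  4  4  4  4  4  4
 G  0  1  2  2  3  4  4  5  5  5  5  5  5
 G  0  1  2  2  3  4  4  5  5  5  5  6  6
 C  0  1  2  3  3  4  5  5  5  6  6  6  6
 G  0  1  2  3  3  4  5  6  6  6  6  7  7
 A  0  1  2  3  3  4  5  6  7  7  7  7  7
 G  0  1  2  3  3  4  5  6  7  7  7  8  8
dp[10][12] = 8. One LCS (by backtracking along matches): GCCGGCGG.

8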